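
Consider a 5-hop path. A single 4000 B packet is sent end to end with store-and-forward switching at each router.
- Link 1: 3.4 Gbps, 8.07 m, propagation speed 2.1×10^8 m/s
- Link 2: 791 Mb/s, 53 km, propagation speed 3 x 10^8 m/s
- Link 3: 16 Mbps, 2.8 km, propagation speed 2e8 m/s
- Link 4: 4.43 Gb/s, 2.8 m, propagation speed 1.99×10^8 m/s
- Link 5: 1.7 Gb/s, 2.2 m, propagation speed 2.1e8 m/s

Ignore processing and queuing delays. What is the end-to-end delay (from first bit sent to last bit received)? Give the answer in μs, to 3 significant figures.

2270 μs

L = 4000 × 8 = 32000 bits.
Transmission delays (L/R per hop): 9.41176, 40.4551, 2000, 7.22348, 18.8235 μs; sum = 2075.91 μs.
Propagation delays (d/s per hop): 0.0384286, 176.667, 14, 0.0140704, 0.0104762 μs; sum = 190.73 μs.
End-to-end = 2270 μs.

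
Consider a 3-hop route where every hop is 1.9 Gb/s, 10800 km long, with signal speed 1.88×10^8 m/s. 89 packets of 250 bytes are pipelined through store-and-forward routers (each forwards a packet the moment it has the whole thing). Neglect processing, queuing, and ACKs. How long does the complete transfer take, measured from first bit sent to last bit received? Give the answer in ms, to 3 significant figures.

Per-hop transmission t_tx = L/R = 2000/1900000000 = 0.00105263 ms.
Per-hop propagation t_prop = 10800000/188000000 = 57.4468 ms.
Pipeline fill: first packet needs 3·t_tx to clear all hops; remaining 88 packets each add one t_tx.
Total = (3+89-1)·t_tx + 3·t_prop = 91·0.00105263 + 3·57.4468 = 172 ms.

172 ms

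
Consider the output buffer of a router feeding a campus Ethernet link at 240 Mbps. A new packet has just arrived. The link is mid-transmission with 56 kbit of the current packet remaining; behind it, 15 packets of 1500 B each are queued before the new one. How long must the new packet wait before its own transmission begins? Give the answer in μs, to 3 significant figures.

983 μs

Each queued packet: L/R = 12000/240000000 = 50 μs.
15 queued → 750 μs.
Plus remaining 56000 bits of current packet: 233.333 μs.
Queuing delay = 983 μs.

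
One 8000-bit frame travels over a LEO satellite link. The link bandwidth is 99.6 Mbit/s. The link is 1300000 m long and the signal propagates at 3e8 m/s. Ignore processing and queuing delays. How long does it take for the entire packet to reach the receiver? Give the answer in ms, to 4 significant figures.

Transmission delay = L/R = 8000 / 99600000 = 0.0803213 ms.
Propagation delay = d/s = 1300000 m / 300000000 m/s = 4.33333 ms.
Total = 4.414 ms.

4.414 ms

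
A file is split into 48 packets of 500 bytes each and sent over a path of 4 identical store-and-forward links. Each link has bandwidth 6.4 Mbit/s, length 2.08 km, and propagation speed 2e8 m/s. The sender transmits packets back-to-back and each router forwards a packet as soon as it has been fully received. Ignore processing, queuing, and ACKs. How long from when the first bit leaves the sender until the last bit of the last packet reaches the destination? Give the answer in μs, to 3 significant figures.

Per-hop transmission t_tx = L/R = 4000/6400000 = 625 μs.
Per-hop propagation t_prop = 2080/200000000 = 10.4 μs.
Pipeline fill: first packet needs 4·t_tx to clear all hops; remaining 47 packets each add one t_tx.
Total = (4+48-1)·t_tx + 4·t_prop = 51·625 + 4·10.4 = 31900 μs.

31900 μs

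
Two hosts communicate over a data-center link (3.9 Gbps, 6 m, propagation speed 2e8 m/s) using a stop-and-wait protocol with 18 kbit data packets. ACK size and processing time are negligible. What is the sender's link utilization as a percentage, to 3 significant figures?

t_tx = L/R = 18000/3900000000 = 4.61538e-06 s.
t_prop = 6/200000000 = 3e-08 s; RTT = 6e-08 s.
Cycle = t_tx + RTT = 4.67538e-06 s.
Utilization = t_tx / cycle = 4.61538e-06/4.67538e-06 = 98.7 %.

98.7 %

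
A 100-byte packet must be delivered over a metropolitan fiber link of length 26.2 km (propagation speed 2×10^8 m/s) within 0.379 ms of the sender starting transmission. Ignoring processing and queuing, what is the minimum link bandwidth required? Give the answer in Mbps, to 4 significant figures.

3.226 Mbps

L = 800 bits.
Propagation delay = 26200 / 200000000 = 0.131 ms.
Transmission budget = 0.379 − 0.131 = 0.248 ms.
R ≥ L / t_tx = 800 bits / 0.000248 s = 3.226 Mbps.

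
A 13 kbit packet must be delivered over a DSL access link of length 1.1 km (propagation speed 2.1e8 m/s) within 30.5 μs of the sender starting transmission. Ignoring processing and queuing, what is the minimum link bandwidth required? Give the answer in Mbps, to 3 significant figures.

515 Mbps

Propagation delay = 1100 / 210000000 = 5.2381 μs.
Transmission budget = 30.5 − 5.2381 = 25.2619 μs.
R ≥ L / t_tx = 13000 bits / 2.52619e-05 s = 515 Mbps.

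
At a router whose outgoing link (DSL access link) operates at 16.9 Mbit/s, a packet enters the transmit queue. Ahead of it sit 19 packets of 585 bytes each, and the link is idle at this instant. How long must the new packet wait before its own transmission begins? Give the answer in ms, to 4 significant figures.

Each queued packet: L/R = 4680/16900000 = 0.276923 ms.
19 queued → 5.26154 ms.
Queuing delay = 5.262 ms.

5.262 ms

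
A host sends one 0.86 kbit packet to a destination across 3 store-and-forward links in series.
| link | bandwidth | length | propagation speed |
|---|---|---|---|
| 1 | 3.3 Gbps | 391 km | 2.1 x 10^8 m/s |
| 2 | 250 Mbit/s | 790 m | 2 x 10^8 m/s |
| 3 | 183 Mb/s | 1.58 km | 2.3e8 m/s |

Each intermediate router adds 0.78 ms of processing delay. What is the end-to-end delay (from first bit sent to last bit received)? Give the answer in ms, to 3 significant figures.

3.44 ms

L = 860 bits.
Transmission delays (L/R per hop): 0.000260606, 0.00344, 0.00469945 ms; sum = 0.00840006 ms.
Propagation delays (d/s per hop): 1.8619, 0.00395, 0.00686957 ms; sum = 1.87272 ms.
Processing at 2 router(s): 2 × 0.78 ms = 1.56 ms.
End-to-end = 3.44 ms.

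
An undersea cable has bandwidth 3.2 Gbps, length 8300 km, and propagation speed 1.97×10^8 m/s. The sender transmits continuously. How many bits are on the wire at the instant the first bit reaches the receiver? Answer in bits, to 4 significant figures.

134800000 bits

Propagation delay = 8300000 / 197000000 = 0.042132 s.
BDP = R × t_prop = 3200000000 × 0.042132 = 134822000 bits.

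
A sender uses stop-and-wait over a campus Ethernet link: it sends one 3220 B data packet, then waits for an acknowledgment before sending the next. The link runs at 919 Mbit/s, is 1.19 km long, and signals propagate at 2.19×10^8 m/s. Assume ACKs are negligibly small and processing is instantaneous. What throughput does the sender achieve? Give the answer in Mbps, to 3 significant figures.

t_tx = L/R = 25760/919000000 = 2.80305e-05 s.
t_prop = 1190/219000000 = 5.43379e-06 s; RTT = 1.08676e-05 s.
Cycle = t_tx + RTT = 3.8898e-05 s.
Throughput = L / cycle = 25760 / 3.8898e-05 = 662 Mbps.

662 Mbps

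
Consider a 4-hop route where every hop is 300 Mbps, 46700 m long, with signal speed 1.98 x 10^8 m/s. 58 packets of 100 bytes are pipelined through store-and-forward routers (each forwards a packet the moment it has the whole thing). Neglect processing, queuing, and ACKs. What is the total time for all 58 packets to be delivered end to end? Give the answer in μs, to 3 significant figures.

Per-hop transmission t_tx = L/R = 800/300000000 = 2.66667 μs.
Per-hop propagation t_prop = 46700/198000000 = 235.859 μs.
Pipeline fill: first packet needs 4·t_tx to clear all hops; remaining 57 packets each add one t_tx.
Total = (4+58-1)·t_tx + 4·t_prop = 61·2.66667 + 4·235.859 = 1110 μs.

1110 μs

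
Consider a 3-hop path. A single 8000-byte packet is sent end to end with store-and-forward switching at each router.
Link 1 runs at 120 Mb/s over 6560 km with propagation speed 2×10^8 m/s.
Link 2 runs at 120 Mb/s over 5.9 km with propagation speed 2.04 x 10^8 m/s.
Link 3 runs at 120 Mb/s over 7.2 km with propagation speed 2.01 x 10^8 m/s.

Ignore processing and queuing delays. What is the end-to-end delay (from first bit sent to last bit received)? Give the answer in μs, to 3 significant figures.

L = 8000 × 8 = 64000 bits.
Transmission delay per hop = L/R = 64000/120000000 = 533.333 μs; 3 hops → 1600 μs.
Propagation delays (d/s per hop): 32800, 28.9216, 35.8209 μs; sum = 32864.7 μs.
End-to-end = 34500 μs.

34500 μs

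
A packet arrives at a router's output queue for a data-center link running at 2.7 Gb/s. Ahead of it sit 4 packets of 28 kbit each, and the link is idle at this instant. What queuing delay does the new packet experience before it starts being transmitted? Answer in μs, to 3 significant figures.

Each queued packet: L/R = 28000/2700000000 = 10.3704 μs.
4 queued → 41.4815 μs.
Queuing delay = 41.5 μs.

41.5 μs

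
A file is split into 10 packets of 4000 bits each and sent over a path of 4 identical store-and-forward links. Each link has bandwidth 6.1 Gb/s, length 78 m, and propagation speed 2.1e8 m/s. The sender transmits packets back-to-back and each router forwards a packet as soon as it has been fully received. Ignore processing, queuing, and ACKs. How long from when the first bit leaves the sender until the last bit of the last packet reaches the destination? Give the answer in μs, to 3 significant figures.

Per-hop transmission t_tx = L/R = 4000/6100000000 = 0.655738 μs.
Per-hop propagation t_prop = 78/210000000 = 0.371429 μs.
Pipeline fill: first packet needs 4·t_tx to clear all hops; remaining 9 packets each add one t_tx.
Total = (4+10-1)·t_tx + 4·t_prop = 13·0.655738 + 4·0.371429 = 10.0 μs.

10.0 μs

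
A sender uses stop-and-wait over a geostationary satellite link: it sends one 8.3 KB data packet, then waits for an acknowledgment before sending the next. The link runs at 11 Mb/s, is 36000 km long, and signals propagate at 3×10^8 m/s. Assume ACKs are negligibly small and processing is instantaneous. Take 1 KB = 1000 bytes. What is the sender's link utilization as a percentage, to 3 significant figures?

t_tx = L/R = 66400/11000000 = 0.00603636 s.
t_prop = 36000000/300000000 = 0.12 s; RTT = 0.24 s.
Cycle = t_tx + RTT = 0.246036 s.
Utilization = t_tx / cycle = 0.00603636/0.246036 = 2.45 %.

2.45 %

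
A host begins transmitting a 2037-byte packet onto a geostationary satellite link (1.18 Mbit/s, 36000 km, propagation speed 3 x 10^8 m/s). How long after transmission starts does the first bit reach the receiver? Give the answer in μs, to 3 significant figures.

120000 μs

First bit experiences only propagation delay: d/s = 36000000/300000000 = 120000 μs.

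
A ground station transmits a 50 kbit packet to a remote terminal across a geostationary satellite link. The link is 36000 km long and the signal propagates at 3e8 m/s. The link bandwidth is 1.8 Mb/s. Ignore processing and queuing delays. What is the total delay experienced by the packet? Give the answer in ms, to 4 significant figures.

L = 50000 bits.
Transmission delay = L/R = 50000 / 1800000 = 27.7778 ms.
Propagation delay = d/s = 36000000 m / 300000000 m/s = 120 ms.
Total = 147.8 ms.

147.8 ms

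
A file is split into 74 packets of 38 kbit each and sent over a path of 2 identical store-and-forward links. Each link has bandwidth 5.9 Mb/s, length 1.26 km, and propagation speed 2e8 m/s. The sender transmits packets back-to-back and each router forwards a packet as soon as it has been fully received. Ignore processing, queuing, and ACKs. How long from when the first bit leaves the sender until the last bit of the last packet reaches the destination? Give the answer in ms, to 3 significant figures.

Per-hop transmission t_tx = L/R = 38000/5900000 = 6.44068 ms.
Per-hop propagation t_prop = 1260/200000000 = 0.0063 ms.
Pipeline fill: first packet needs 2·t_tx to clear all hops; remaining 73 packets each add one t_tx.
Total = (2+74-1)·t_tx + 2·t_prop = 75·6.44068 + 2·0.0063 = 483 ms.

483 ms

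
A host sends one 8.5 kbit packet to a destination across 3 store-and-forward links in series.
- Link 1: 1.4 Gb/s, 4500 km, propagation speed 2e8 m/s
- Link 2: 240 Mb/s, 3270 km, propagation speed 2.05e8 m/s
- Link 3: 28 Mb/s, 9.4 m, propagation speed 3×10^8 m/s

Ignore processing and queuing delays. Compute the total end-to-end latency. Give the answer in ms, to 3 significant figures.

38.8 ms

L = 8500 bits.
Transmission delays (L/R per hop): 0.00607143, 0.0354167, 0.303571 ms; sum = 0.34506 ms.
Propagation delays (d/s per hop): 22.5, 15.9512, 3.13333e-05 ms; sum = 38.4513 ms.
End-to-end = 38.8 ms.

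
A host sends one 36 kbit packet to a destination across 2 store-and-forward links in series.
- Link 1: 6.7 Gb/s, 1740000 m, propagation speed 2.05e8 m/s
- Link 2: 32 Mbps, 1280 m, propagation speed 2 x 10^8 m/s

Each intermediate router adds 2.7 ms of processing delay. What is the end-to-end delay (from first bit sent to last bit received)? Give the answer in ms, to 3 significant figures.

L = 36000 bits.
Transmission delays (L/R per hop): 0.00537313, 1.125 ms; sum = 1.13037 ms.
Propagation delays (d/s per hop): 8.4878, 0.0064 ms; sum = 8.4942 ms.
Processing at 1 router(s): 1 × 2.7 ms = 2.7 ms.
End-to-end = 12.3 ms.

12.3 ms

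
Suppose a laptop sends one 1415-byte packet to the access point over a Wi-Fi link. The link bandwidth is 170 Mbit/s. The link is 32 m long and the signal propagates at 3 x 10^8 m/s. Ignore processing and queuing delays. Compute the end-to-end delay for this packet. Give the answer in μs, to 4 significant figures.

L = 1415 × 8 = 11320 bits.
Transmission delay = L/R = 11320 / 170000000 = 66.5882 μs.
Propagation delay = d/s = 32 m / 300000000 m/s = 0.106667 μs.
Total = 66.69 μs.

66.69 μs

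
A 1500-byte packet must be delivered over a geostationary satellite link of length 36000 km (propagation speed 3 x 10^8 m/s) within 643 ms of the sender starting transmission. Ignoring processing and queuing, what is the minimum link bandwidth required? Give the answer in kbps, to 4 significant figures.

L = 12000 bits.
Propagation delay = 36000000 / 300000000 = 120 ms.
Transmission budget = 643 − 120 = 523 ms.
R ≥ L / t_tx = 12000 bits / 0.523 s = 22.94 kbps.

22.94 kbps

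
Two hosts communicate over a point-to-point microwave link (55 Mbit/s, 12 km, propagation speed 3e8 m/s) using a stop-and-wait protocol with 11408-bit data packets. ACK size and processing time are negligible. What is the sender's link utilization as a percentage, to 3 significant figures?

72.2 %

t_tx = L/R = 11408/55000000 = 0.000207418 s.
t_prop = 12000/300000000 = 4e-05 s; RTT = 8e-05 s.
Cycle = t_tx + RTT = 0.000287418 s.
Utilization = t_tx / cycle = 0.000207418/0.000287418 = 72.2 %.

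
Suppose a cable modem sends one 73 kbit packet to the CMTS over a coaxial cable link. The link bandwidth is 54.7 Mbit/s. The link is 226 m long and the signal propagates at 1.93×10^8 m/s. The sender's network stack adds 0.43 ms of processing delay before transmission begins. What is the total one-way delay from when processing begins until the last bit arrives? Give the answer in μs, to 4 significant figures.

1766 μs

L = 73000 bits.
Transmission delay = L/R = 73000 / 54700000 = 1334.55 μs.
Propagation delay = d/s = 226 m / 193000000 m/s = 1.17098 μs.
Plus processing delay 0.43 ms = 430 μs.
Total = 1766 μs.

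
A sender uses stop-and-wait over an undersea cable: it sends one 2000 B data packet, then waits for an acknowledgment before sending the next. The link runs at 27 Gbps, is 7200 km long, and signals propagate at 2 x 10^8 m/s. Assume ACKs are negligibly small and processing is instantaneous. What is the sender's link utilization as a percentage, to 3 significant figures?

0.000823 %

t_tx = L/R = 16000/27000000000 = 5.92593e-07 s.
t_prop = 7200000/200000000 = 0.036 s; RTT = 0.072 s.
Cycle = t_tx + RTT = 0.0720006 s.
Utilization = t_tx / cycle = 5.92593e-07/0.0720006 = 0.000823 %.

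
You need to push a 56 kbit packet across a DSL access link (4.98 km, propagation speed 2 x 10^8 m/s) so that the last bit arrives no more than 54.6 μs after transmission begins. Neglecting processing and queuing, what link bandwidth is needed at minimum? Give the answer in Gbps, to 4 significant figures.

1.886 Gbps

Propagation delay = 4980 / 200000000 = 24.9 μs.
Transmission budget = 54.6 − 24.9 = 29.7 μs.
R ≥ L / t_tx = 56000 bits / 2.97e-05 s = 1.886 Gbps.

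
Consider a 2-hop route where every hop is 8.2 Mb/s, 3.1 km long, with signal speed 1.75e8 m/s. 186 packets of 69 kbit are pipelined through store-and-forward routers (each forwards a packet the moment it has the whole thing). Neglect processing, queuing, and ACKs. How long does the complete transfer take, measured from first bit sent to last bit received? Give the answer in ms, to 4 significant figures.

Per-hop transmission t_tx = L/R = 69000/8.2e+06 = 8.41463 ms.
Per-hop propagation t_prop = 3100/175000000 = 0.0177143 ms.
Pipeline fill: first packet needs 2·t_tx to clear all hops; remaining 185 packets each add one t_tx.
Total = (2+186-1)·t_tx + 2·t_prop = 187·8.41463 + 2·0.0177143 = 1574 ms.

1574 ms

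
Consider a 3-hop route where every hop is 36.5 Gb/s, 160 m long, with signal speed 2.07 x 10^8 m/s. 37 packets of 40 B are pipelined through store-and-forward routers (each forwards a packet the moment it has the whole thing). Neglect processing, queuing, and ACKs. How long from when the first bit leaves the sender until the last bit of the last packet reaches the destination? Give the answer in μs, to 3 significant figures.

Per-hop transmission t_tx = L/R = 320/36500000000 = 0.00876712 μs.
Per-hop propagation t_prop = 160/2.07e+08 = 0.772947 μs.
Pipeline fill: first packet needs 3·t_tx to clear all hops; remaining 36 packets each add one t_tx.
Total = (3+37-1)·t_tx + 3·t_prop = 39·0.00876712 + 3·0.772947 = 2.66 μs.

2.66 μs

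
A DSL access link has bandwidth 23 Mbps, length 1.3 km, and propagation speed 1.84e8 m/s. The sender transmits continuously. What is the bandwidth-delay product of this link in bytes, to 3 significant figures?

Propagation delay = 1300 / 184000000 = 7.06522e-06 s.
BDP = R × t_prop = 23000000 × 7.06522e-06 = 162.5 bits.
In bytes: 162.5/8 = 20.3 bytes.

20.3 bytes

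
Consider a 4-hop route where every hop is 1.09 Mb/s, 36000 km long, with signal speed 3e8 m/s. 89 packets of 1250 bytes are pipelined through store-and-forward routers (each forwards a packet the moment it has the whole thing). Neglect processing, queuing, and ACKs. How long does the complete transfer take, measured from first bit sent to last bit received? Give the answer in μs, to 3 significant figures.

1320000 μs

Per-hop transmission t_tx = L/R = 10000/1090000 = 9174.31 μs.
Per-hop propagation t_prop = 36000000/300000000 = 120000 μs.
Pipeline fill: first packet needs 4·t_tx to clear all hops; remaining 88 packets each add one t_tx.
Total = (4+89-1)·t_tx + 4·t_prop = 92·9174.31 + 4·120000 = 1320000 μs.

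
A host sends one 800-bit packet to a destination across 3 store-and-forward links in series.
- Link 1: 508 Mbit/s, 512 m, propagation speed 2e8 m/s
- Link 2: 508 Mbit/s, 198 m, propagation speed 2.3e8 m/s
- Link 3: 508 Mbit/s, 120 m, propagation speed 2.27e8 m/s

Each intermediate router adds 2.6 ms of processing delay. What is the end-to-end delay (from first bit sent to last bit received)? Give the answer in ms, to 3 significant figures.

Transmission delay per hop = L/R = 800/508000000 = 0.0015748 ms; 3 hops → 0.00472441 ms.
Propagation delays (d/s per hop): 0.00256, 0.00086087, 0.000528634 ms; sum = 0.0039495 ms.
Processing at 2 router(s): 2 × 2.6 ms = 5.2 ms.
End-to-end = 5.21 ms.

5.21 ms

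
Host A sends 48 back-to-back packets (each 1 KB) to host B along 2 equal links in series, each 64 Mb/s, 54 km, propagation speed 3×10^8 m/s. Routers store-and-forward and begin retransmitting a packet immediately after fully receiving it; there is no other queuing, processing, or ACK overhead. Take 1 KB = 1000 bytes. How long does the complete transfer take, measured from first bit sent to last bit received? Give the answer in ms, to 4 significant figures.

6.485 ms

Per-hop transmission t_tx = L/R = 8000/64000000 = 0.125 ms.
Per-hop propagation t_prop = 54000/300000000 = 0.18 ms.
Pipeline fill: first packet needs 2·t_tx to clear all hops; remaining 47 packets each add one t_tx.
Total = (2+48-1)·t_tx + 2·t_prop = 49·0.125 + 2·0.18 = 6.485 ms.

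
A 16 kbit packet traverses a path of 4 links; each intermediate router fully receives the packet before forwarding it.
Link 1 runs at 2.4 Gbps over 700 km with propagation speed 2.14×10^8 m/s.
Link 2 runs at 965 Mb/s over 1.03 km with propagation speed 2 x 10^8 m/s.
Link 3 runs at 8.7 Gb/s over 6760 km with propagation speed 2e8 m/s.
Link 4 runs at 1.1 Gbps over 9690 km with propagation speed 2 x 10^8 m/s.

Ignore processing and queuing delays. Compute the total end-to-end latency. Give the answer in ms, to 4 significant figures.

L = 16000 bits.
Transmission delays (L/R per hop): 0.00666667, 0.0165803, 0.00183908, 0.0145455 ms; sum = 0.0396315 ms.
Propagation delays (d/s per hop): 3.27103, 0.00515, 33.8, 48.45 ms; sum = 85.5262 ms.
End-to-end = 85.57 ms.

85.57 ms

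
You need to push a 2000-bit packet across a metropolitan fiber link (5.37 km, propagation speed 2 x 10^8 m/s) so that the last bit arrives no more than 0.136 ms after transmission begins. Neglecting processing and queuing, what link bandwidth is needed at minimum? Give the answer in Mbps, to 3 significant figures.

Propagation delay = 5370 / 200000000 = 0.02685 ms.
Transmission budget = 0.136 − 0.02685 = 0.10915 ms.
R ≥ L / t_tx = 2000 bits / 0.00010915 s = 18.3 Mbps.

18.3 Mbps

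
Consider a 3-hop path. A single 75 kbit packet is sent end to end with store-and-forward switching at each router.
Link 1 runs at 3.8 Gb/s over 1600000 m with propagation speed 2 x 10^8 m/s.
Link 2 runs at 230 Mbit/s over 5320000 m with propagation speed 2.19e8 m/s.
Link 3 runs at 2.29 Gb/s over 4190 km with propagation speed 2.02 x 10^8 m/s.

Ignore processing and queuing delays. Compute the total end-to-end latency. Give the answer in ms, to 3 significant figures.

L = 75000 bits.
Transmission delays (L/R per hop): 0.0197368, 0.326087, 0.0327511 ms; sum = 0.378575 ms.
Propagation delays (d/s per hop): 8, 24.2922, 20.7426 ms; sum = 53.0348 ms.
End-to-end = 53.4 ms.

53.4 ms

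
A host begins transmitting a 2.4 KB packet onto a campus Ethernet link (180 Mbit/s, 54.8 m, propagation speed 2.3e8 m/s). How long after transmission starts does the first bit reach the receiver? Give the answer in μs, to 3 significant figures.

First bit experiences only propagation delay: d/s = 54.8/2.3e+08 = 0.238 μs.

0.238 μs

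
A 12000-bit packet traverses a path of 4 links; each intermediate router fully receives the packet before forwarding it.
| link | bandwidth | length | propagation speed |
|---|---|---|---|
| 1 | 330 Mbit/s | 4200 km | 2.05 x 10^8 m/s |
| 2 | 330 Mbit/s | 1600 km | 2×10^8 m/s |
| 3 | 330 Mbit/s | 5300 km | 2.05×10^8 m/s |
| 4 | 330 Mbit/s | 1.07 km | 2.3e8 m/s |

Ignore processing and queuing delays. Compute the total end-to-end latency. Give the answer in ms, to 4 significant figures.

54.49 ms

Transmission delay per hop = L/R = 12000/330000000 = 0.0363636 ms; 4 hops → 0.145455 ms.
Propagation delays (d/s per hop): 20.4878, 8, 25.8537, 0.00465217 ms; sum = 54.3461 ms.
End-to-end = 54.49 ms.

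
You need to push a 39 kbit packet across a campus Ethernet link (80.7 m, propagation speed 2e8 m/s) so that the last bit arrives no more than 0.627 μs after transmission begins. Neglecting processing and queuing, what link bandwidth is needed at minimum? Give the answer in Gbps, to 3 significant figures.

Propagation delay = 80.7 / 200000000 = 0.4035 μs.
Transmission budget = 0.627 − 0.4035 = 0.2235 μs.
R ≥ L / t_tx = 39000 bits / 2.235e-07 s = 174 Gbps.

174 Gbps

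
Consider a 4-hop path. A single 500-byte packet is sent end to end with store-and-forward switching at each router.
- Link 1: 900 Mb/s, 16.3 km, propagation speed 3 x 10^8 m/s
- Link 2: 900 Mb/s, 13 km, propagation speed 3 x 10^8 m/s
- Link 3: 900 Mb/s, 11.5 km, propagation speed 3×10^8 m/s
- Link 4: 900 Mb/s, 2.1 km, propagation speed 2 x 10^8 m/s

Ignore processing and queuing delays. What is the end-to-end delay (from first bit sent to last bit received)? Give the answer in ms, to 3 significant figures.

L = 500 × 8 = 4000 bits.
Transmission delay per hop = L/R = 4000/900000000 = 0.00444444 ms; 4 hops → 0.0177778 ms.
Propagation delays (d/s per hop): 0.0543333, 0.0433333, 0.0383333, 0.0105 ms; sum = 0.1465 ms.
End-to-end = 0.164 ms.

0.164 ms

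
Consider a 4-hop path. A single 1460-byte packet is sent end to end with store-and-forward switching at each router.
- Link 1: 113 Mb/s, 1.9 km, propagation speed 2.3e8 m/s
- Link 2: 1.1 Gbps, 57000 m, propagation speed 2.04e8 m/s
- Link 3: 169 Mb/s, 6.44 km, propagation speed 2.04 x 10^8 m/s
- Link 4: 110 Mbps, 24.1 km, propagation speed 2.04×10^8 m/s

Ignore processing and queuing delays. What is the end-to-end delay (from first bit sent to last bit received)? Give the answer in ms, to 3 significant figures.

0.727 ms

L = 1460 × 8 = 11680 bits.
Transmission delays (L/R per hop): 0.103363, 0.0106182, 0.0691124, 0.106182 ms; sum = 0.289275 ms.
Propagation delays (d/s per hop): 0.00826087, 0.279412, 0.0315686, 0.118137 ms; sum = 0.437379 ms.
End-to-end = 0.727 ms.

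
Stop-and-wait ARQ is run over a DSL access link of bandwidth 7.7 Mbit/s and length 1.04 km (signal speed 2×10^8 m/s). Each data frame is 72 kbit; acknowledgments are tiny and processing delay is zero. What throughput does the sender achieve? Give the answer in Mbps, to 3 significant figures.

7.69 Mbps

t_tx = L/R = 72000/7700000 = 0.00935065 s.
t_prop = 1040/200000000 = 5.2e-06 s; RTT = 1.04e-05 s.
Cycle = t_tx + RTT = 0.00936105 s.
Throughput = L / cycle = 72000 / 0.00936105 = 7.69 Mbps.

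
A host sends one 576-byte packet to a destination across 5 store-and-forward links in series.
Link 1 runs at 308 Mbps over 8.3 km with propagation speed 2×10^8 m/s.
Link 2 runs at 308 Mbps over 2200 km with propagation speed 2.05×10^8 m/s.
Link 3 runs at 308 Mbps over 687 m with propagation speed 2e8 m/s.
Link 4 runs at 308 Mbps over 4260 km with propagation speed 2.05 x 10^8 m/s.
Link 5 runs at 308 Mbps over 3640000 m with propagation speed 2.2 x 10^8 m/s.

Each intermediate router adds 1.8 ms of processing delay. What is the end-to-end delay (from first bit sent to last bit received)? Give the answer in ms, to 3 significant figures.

55.4 ms

L = 576 × 8 = 4608 bits.
Transmission delay per hop = L/R = 4608/308000000 = 0.014961 ms; 5 hops → 0.0748052 ms.
Propagation delays (d/s per hop): 0.0415, 10.7317, 0.003435, 20.7805, 16.5455 ms; sum = 48.1026 ms.
Processing at 4 router(s): 4 × 1.8 ms = 7.2 ms.
End-to-end = 55.4 ms.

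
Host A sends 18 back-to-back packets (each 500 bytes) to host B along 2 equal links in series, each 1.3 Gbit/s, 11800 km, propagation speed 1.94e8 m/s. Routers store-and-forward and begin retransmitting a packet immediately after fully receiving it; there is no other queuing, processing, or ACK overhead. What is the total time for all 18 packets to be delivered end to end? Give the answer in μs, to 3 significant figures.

Per-hop transmission t_tx = L/R = 4000/1300000000 = 3.07692 μs.
Per-hop propagation t_prop = 11800000/194000000 = 60824.7 μs.
Pipeline fill: first packet needs 2·t_tx to clear all hops; remaining 17 packets each add one t_tx.
Total = (2+18-1)·t_tx + 2·t_prop = 19·3.07692 + 2·60824.7 = 122000 μs.

122000 μs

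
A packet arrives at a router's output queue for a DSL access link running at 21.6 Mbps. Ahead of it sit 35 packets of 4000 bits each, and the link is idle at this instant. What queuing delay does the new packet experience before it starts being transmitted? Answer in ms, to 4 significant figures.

Each queued packet: L/R = 4000/21600000 = 0.185185 ms.
35 queued → 6.48148 ms.
Queuing delay = 6.481 ms.

6.481 ms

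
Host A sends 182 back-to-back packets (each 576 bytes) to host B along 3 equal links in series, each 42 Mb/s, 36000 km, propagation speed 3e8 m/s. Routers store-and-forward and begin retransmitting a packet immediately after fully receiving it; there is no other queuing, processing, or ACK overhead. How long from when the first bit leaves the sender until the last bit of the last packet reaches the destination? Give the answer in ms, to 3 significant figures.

Per-hop transmission t_tx = L/R = 4608/42000000 = 0.109714 ms.
Per-hop propagation t_prop = 36000000/300000000 = 120 ms.
Pipeline fill: first packet needs 3·t_tx to clear all hops; remaining 181 packets each add one t_tx.
Total = (3+182-1)·t_tx + 3·t_prop = 184·0.109714 + 3·120 = 380 ms.

380 ms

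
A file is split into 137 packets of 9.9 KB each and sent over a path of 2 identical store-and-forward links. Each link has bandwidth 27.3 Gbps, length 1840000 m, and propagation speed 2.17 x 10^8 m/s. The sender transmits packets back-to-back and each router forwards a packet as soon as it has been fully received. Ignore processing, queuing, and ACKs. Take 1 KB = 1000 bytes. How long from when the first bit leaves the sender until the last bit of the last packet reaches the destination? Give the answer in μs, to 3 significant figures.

Per-hop transmission t_tx = L/R = 79200/27300000000 = 2.9011 μs.
Per-hop propagation t_prop = 1840000/217000000 = 8479.26 μs.
Pipeline fill: first packet needs 2·t_tx to clear all hops; remaining 136 packets each add one t_tx.
Total = (2+137-1)·t_tx + 2·t_prop = 138·2.9011 + 2·8479.26 = 17400 μs.

17400 μs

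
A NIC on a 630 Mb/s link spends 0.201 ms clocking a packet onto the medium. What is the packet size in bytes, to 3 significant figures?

15800 bytes

L = R × t_tx = 630000000 b/s × 0.000201 s = 126630 bits.
In bytes: 126630 / 8 = 15800 bytes.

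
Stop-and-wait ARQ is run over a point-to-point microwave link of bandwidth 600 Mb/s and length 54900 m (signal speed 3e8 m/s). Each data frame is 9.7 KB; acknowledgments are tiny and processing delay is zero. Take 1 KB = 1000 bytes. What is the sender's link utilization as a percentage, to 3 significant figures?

t_tx = L/R = 77600/600000000 = 0.000129333 s.
t_prop = 54900/300000000 = 0.000183 s; RTT = 0.000366 s.
Cycle = t_tx + RTT = 0.000495333 s.
Utilization = t_tx / cycle = 0.000129333/0.000495333 = 26.1 %.

26.1 %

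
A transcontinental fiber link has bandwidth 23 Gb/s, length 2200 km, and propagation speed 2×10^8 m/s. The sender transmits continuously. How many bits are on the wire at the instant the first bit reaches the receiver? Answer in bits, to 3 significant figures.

Propagation delay = 2200000 / 200000000 = 0.011 s.
BDP = R × t_prop = 23000000000 × 0.011 = 253000000 bits.

253000000 bits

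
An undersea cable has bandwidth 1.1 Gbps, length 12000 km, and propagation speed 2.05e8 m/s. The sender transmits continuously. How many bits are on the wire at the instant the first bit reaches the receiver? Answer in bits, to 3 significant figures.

Propagation delay = 12000000 / 2.05e+08 = 0.0585366 s.
BDP = R × t_prop = 1100000000 × 0.0585366 = 64390200 bits.

64400000 bits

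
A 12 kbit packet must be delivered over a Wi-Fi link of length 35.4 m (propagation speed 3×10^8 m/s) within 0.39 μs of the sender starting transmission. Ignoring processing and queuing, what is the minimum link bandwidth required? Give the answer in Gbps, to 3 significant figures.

44.1 Gbps

Propagation delay = 35.4 / 300000000 = 0.118 μs.
Transmission budget = 0.39 − 0.118 = 0.272 μs.
R ≥ L / t_tx = 12000 bits / 2.72e-07 s = 44.1 Gbps.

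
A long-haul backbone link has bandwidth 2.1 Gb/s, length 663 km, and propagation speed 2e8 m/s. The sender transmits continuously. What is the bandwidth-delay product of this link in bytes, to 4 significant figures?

Propagation delay = 663000 / 200000000 = 0.003315 s.
BDP = R × t_prop = 2100000000 × 0.003315 = 6961500 bits.
In bytes: 6961500/8 = 870200 bytes.

870200 bytes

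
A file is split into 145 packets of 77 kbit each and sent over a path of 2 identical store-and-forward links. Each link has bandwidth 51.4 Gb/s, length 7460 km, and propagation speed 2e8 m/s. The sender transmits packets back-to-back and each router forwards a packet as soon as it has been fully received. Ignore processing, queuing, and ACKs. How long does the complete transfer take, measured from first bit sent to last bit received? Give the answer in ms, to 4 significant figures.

Per-hop transmission t_tx = L/R = 77000/51400000000 = 0.00149805 ms.
Per-hop propagation t_prop = 7460000/200000000 = 37.3 ms.
Pipeline fill: first packet needs 2·t_tx to clear all hops; remaining 144 packets each add one t_tx.
Total = (2+145-1)·t_tx + 2·t_prop = 146·0.00149805 + 2·37.3 = 74.82 ms.

74.82 ms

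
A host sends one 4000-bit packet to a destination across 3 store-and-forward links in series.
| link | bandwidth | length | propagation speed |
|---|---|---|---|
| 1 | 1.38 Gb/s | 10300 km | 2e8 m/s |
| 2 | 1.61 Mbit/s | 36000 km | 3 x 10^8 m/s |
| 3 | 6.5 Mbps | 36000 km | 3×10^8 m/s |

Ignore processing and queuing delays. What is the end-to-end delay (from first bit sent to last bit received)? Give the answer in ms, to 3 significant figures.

Transmission delays (L/R per hop): 0.00289855, 2.48447, 0.615385 ms; sum = 3.10276 ms.
Propagation delays (d/s per hop): 51.5, 120, 120 ms; sum = 291.5 ms.
End-to-end = 295 ms.

295 ms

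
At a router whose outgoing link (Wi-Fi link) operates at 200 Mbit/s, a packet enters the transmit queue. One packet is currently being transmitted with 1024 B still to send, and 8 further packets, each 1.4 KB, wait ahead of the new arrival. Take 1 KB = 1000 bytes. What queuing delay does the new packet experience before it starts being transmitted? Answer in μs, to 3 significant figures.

Each queued packet: L/R = 11200/200000000 = 56 μs.
8 queued → 448 μs.
Plus remaining 8192 bits of current packet: 40.96 μs.
Queuing delay = 489 μs.

489 μs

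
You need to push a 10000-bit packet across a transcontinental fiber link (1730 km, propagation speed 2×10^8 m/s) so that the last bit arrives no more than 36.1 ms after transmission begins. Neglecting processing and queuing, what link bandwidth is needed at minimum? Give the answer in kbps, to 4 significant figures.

Propagation delay = 1730000 / 200000000 = 8.65 ms.
Transmission budget = 36.1 − 8.65 = 27.45 ms.
R ≥ L / t_tx = 10000 bits / 0.02745 s = 364.3 kbps.

364.3 kbps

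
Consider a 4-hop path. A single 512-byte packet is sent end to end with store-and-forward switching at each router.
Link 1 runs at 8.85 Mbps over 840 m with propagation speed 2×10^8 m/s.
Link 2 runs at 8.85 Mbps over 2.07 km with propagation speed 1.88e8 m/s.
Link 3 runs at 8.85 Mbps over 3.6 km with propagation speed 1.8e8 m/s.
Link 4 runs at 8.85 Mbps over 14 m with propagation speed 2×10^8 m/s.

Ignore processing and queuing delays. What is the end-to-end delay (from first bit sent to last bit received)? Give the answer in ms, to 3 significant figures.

L = 512 × 8 = 4096 bits.
Transmission delay per hop = L/R = 4096/8850000 = 0.462825 ms; 4 hops → 1.8513 ms.
Propagation delays (d/s per hop): 0.0042, 0.0110106, 0.02, 7e-05 ms; sum = 0.0352806 ms.
End-to-end = 1.89 ms.

1.89 ms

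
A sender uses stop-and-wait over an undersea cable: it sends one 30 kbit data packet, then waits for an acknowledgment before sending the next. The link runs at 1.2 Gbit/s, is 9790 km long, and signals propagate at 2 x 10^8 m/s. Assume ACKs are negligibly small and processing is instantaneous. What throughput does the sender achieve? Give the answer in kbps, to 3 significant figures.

306 kbps

t_tx = L/R = 30000/1200000000 = 2.5e-05 s.
t_prop = 9790000/200000000 = 0.04895 s; RTT = 0.0979 s.
Cycle = t_tx + RTT = 0.097925 s.
Throughput = L / cycle = 30000 / 0.097925 = 306 kbps.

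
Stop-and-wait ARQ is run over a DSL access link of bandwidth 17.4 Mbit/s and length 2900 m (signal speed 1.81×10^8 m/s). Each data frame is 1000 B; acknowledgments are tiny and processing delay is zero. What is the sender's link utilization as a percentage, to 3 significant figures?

93.5 %

t_tx = L/R = 8000/17400000 = 0.00045977 s.
t_prop = 2900/181000000 = 1.60221e-05 s; RTT = 3.20442e-05 s.
Cycle = t_tx + RTT = 0.000491814 s.
Utilization = t_tx / cycle = 0.00045977/0.000491814 = 93.5 %.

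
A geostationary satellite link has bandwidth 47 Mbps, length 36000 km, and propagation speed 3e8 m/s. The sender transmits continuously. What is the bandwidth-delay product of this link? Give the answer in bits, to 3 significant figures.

Propagation delay = 36000000 / 300000000 = 0.12 s.
BDP = R × t_prop = 47000000 × 0.12 = 5640000 bits.

5640000 bits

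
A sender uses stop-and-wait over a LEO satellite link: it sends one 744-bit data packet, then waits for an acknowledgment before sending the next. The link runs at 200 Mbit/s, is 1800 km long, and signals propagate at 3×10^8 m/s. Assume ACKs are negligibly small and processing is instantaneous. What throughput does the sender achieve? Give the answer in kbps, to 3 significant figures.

62.0 kbps

t_tx = L/R = 744/200000000 = 3.72e-06 s.
t_prop = 1800000/300000000 = 0.006 s; RTT = 0.012 s.
Cycle = t_tx + RTT = 0.0120037 s.
Throughput = L / cycle = 744 / 0.0120037 = 62.0 kbps.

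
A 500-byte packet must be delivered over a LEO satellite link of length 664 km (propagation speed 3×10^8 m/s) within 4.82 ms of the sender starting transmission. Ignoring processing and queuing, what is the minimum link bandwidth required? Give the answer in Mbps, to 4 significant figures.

L = 4000 bits.
Propagation delay = 664000 / 300000000 = 2.21333 ms.
Transmission budget = 4.82 − 2.21333 = 2.60667 ms.
R ≥ L / t_tx = 4000 bits / 0.00260667 s = 1.535 Mbps.

1.535 Mbps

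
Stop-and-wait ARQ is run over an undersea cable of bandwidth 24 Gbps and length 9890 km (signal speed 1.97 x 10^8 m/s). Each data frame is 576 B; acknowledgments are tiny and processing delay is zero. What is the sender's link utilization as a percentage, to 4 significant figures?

0.0001912 %

t_tx = L/R = 4608/24000000000 = 1.92e-07 s.
t_prop = 9890000/197000000 = 0.050203 s; RTT = 0.100406 s.
Cycle = t_tx + RTT = 0.100406 s.
Utilization = t_tx / cycle = 1.92e-07/0.100406 = 0.0001912 %.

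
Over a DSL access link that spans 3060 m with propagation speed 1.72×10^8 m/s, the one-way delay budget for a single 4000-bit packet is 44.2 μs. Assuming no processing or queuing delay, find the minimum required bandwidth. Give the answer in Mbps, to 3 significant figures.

151 Mbps

Propagation delay = 3060 / 172000000 = 17.7907 μs.
Transmission budget = 44.2 − 17.7907 = 26.4093 μs.
R ≥ L / t_tx = 4000 bits / 2.64093e-05 s = 151 Mbps.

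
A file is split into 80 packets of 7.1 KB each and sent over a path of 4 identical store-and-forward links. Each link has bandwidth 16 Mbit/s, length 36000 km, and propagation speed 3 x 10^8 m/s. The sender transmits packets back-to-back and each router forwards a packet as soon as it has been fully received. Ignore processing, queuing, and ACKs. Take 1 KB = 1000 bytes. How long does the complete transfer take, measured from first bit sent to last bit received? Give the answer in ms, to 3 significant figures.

Per-hop transmission t_tx = L/R = 56800/16000000 = 3.55 ms.
Per-hop propagation t_prop = 36000000/300000000 = 120 ms.
Pipeline fill: first packet needs 4·t_tx to clear all hops; remaining 79 packets each add one t_tx.
Total = (4+80-1)·t_tx + 4·t_prop = 83·3.55 + 4·120 = 775 ms.

775 ms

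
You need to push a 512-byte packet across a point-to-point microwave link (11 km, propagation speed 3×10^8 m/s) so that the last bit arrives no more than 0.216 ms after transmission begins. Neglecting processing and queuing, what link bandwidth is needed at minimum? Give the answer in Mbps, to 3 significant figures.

L = 4096 bits.
Propagation delay = 11000 / 300000000 = 0.0366667 ms.
Transmission budget = 0.216 − 0.0366667 = 0.179333 ms.
R ≥ L / t_tx = 4096 bits / 0.000179333 s = 22.8 Mbps.

22.8 Mbps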